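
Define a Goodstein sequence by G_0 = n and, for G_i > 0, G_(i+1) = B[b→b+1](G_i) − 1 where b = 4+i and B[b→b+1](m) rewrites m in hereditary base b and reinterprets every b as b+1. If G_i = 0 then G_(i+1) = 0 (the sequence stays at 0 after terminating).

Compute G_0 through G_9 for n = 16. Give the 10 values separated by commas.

16, 24, 27, 30, 33, 36, 39, 41, 43, 45

(0) 16|_4 = 4^2 ↦ 5^2|_5 = 25 ⇒ 24
(1) 24|_5 = 4·5 + 4 ↦ 4·6 + 4|_6 = 28 ⇒ 27
(2) 27|_6 = 4·6 + 3 ↦ 4·7 + 3|_7 = 31 ⇒ 30
(3) 30|_7 = 4·7 + 2 ↦ 4·8 + 2|_8 = 34 ⇒ 33
(4) 33|_8 = 4·8 + 1 ↦ 4·9 + 1|_9 = 37 ⇒ 36
(5) 36|_9 = 4·9 ↦ 4·10|_10 = 40 ⇒ 39
(6) 39|_10 = 3·10 + 9 ↦ 3·11 + 9|_11 = 42 ⇒ 41
(7) 41|_11 = 3·11 + 8 ↦ 3·12 + 8|_12 = 44 ⇒ 43
(8) 43|_12 = 3·12 + 7 ↦ 3·13 + 7|_13 = 46 ⇒ 45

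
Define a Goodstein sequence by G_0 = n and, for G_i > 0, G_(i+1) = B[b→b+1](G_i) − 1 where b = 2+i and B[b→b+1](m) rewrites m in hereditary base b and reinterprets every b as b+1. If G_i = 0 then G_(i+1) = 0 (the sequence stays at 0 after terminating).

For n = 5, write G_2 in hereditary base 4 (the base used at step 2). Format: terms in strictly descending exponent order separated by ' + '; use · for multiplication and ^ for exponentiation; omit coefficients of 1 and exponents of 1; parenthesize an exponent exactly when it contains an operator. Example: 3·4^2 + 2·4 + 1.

3·4^3 + 3·4^2 + 3·4 + 3

G_0=5  [base 2] 2^2 + 1  →[2↦3]→  3^3 + 1 = 28  −1 ⇒ G_1=27
G_1=27  [base 3] 3^3  →[3↦4]→  4^4 = 256  −1 ⇒ G_2=255
G_2=255  [base 4] 3·4^3 + 3·4^2 + 3·4 + 3  →[4↦5]→  3·5^3 + 3·5^2 + 3·5 + 3 = 468  −1 ⇒ G_3=467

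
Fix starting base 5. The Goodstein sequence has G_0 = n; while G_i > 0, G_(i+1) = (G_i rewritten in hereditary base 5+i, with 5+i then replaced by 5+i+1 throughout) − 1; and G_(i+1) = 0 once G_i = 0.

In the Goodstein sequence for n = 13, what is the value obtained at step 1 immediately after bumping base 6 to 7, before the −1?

step 0: 13 = 2·5 + 3; sub 6 for 5: 2·6 + 3; = 15; G_1 = 15−1 = 14
step 1: 14 = 2·6 + 2; sub 7 for 6: 2·7 + 2; = 16; G_2 = 16−1 = 15

16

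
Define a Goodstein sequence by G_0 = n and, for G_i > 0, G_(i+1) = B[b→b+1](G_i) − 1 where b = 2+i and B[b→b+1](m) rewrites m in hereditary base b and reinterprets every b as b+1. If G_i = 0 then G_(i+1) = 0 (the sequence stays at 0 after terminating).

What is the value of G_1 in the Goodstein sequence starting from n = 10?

10 —HB2→ 2^(2 + 1) + 2 —bump→ 3^(3 + 1) + 3 = 84 —(−1)→ 83
83 —HB3→ 3^(3 + 1) + 2 —bump→ 4^(4 + 1) + 2 = 1026 —(−1)→ 1025

83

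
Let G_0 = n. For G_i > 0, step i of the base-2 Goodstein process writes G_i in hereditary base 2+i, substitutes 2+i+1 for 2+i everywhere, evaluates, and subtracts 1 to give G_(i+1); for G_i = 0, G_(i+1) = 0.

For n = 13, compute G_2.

1279

base 2: 13 = 2^(2 + 1) + 2^2 + 1; at 3: 3^(3 + 1) + 3^3 + 1 = 109; next = 108
base 3: 108 = 3^(3 + 1) + 3^3; at 4: 4^(4 + 1) + 4^4 = 1280; next = 1279
base 4: 1279 = 4^(4 + 1) + 3·4^3 + 3·4^2 + 3·4 + 3; at 5: 5^(5 + 1) + 3·5^3 + 3·5^2 + 3·5 + 3 = 16093; next = 16092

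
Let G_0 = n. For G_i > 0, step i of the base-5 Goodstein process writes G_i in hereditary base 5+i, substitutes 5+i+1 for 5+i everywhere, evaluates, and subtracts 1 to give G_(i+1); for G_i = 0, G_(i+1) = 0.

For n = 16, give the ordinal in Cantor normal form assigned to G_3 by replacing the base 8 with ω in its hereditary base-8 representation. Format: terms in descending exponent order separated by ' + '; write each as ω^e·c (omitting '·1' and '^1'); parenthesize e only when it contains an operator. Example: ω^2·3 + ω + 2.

step 0: 16 = 3·5 + 1; sub 6 for 5: 3·6 + 1; = 19; G_1 = 19−1 = 18
step 1: 18 = 3·6; sub 7 for 6: 3·7; = 21; G_2 = 21−1 = 20
step 2: 20 = 2·7 + 6; sub 8 for 7: 2·8 + 6; = 22; G_3 = 22−1 = 21
step 3: 21 = 2·8 + 5; sub 9 for 8: 2·9 + 5; = 23; G_4 = 23−1 = 22

ω·2 + 5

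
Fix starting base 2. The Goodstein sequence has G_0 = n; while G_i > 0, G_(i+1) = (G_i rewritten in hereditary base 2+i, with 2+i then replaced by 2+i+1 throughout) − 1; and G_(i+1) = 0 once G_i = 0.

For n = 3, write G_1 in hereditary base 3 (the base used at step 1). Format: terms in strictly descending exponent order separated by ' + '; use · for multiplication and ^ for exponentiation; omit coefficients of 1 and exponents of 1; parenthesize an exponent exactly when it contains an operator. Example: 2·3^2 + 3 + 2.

(0) 3|_2 = 2 + 1 ↦ 3 + 1|_3 = 4 ⇒ 3
(1) 3|_3 = 3 ↦ 4|_4 = 4 ⇒ 3

3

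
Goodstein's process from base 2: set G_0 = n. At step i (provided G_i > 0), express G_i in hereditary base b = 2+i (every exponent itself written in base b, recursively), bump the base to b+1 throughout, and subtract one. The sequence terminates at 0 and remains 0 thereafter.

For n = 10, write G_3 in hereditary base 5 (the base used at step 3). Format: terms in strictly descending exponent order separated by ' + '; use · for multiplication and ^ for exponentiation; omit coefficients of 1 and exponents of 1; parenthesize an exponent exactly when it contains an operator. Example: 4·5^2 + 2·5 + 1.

(0) 10|_2 = 2^(2 + 1) + 2 ↦ 3^(3 + 1) + 3|_3 = 84 ⇒ 83
(1) 83|_3 = 3^(3 + 1) + 2 ↦ 4^(4 + 1) + 2|_4 = 1026 ⇒ 1025
(2) 1025|_4 = 4^(4 + 1) + 1 ↦ 5^(5 + 1) + 1|_5 = 15626 ⇒ 15625

5^(5 + 1)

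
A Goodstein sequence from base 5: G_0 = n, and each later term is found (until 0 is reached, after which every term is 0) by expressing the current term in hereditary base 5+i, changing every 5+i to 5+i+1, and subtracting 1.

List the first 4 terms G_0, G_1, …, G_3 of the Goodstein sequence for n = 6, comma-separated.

(0) 6|_5 = 5 + 1 ↦ 6 + 1|_6 = 7 ⇒ 6
(1) 6|_6 = 6 ↦ 7|_7 = 7 ⇒ 6
(2) 6|_7 = 6 ↦ 6|_8 = 6 ⇒ 5

6, 6, 6, 5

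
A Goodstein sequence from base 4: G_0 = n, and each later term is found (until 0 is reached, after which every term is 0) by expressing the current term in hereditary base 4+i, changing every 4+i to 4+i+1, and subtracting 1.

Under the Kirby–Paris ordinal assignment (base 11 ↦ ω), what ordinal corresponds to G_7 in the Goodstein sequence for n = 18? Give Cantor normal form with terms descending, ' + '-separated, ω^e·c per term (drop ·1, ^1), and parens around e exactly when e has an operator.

ω·6 + 2

[0] 18 ≡ 4^2 + 2 (base 4). Lift 5: 27. −1: 26.
[1] 26 ≡ 5^2 + 1 (base 5). Lift 6: 37. −1: 36.
[2] 36 ≡ 6^2 (base 6). Lift 7: 49. −1: 48.
[3] 48 ≡ 6·7 + 6 (base 7). Lift 8: 54. −1: 53.
[4] 53 ≡ 6·8 + 5 (base 8). Lift 9: 59. −1: 58.
[5] 58 ≡ 6·9 + 4 (base 9). Lift 10: 64. −1: 63.
[6] 63 ≡ 6·10 + 3 (base 10). Lift 11: 69. −1: 68.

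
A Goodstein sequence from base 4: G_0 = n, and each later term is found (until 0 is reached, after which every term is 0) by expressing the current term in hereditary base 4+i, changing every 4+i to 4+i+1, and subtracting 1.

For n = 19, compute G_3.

base 4: 19 = 4^2 + 3; at 5: 5^2 + 3 = 28; next = 27
base 5: 27 = 5^2 + 2; at 6: 6^2 + 2 = 38; next = 37
base 6: 37 = 6^2 + 1; at 7: 7^2 + 1 = 50; next = 49
base 7: 49 = 7^2; at 8: 8^2 = 64; next = 63

49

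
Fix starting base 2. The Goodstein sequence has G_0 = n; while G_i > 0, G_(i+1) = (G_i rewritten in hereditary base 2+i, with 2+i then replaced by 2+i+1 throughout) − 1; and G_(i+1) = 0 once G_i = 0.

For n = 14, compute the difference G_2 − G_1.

[0] 14 ≡ 2^(2 + 1) + 2^2 + 2 (base 2). Lift 3: 111. −1: 110.
[1] 110 ≡ 3^(3 + 1) + 3^3 + 2 (base 3). Lift 4: 1282. −1: 1281.

1171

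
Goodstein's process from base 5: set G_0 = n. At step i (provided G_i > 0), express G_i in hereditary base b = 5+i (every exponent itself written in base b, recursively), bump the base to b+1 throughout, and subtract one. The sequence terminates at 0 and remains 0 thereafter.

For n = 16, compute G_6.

base 5: 16 = 3·5 + 1; at 6: 3·6 + 1 = 19; next = 18
base 6: 18 = 3·6; at 7: 3·7 = 21; next = 20
base 7: 20 = 2·7 + 6; at 8: 2·8 + 6 = 22; next = 21
base 8: 21 = 2·8 + 5; at 9: 2·9 + 5 = 23; next = 22
base 9: 22 = 2·9 + 4; at 10: 2·10 + 4 = 24; next = 23
base 10: 23 = 2·10 + 3; at 11: 2·11 + 3 = 25; next = 24

24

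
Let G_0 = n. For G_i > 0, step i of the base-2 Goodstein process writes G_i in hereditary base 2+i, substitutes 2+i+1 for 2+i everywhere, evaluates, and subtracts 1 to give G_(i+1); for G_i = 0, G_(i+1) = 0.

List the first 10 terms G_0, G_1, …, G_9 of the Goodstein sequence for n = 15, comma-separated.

15, 111, 1283, 18752, 326593, 6588344, 150994943, 3524450280, 100077777775, 3138578427934

15 —HB2→ 2^(2 + 1) + 2^2 + 2 + 1 —bump→ 3^(3 + 1) + 3^3 + 3 + 1 = 112 —(−1)→ 111
111 —HB3→ 3^(3 + 1) + 3^3 + 3 —bump→ 4^(4 + 1) + 4^4 + 4 = 1284 —(−1)→ 1283
1283 —HB4→ 4^(4 + 1) + 4^4 + 3 —bump→ 5^(5 + 1) + 5^5 + 3 = 18753 —(−1)→ 18752
18752 —HB5→ 5^(5 + 1) + 5^5 + 2 —bump→ 6^(6 + 1) + 6^6 + 2 = 326594 —(−1)→ 326593
326593 —HB6→ 6^(6 + 1) + 6^6 + 1 —bump→ 7^(7 + 1) + 7^7 + 1 = 6588345 —(−1)→ 6588344
6588344 —HB7→ 7^(7 + 1) + 7^7 —bump→ 8^(8 + 1) + 8^8 = 150994944 —(−1)→ 150994943
150994943 —HB8→ 8^(8 + 1) + 7·8^7 + 7·8^6 + 7·8^5 + 7·8^4 + 7·8^3 + 7·8^2 + 7·8 + 7 —bump→ 9^(9 + 1) + 7·9^7 + 7·9^6 + 7·9^5 + 7·9^4 + 7·9^3 + 7·9^2 + 7·9 + 7 = 3524450281 —(−1)→ 3524450280
3524450280 —HB9→ 9^(9 + 1) + 7·9^7 + 7·9^6 + 7·9^5 + 7·9^4 + 7·9^3 + 7·9^2 + 7·9 + 6 —bump→ 10^(10 + 1) + 7·10^7 + 7·10^6 + 7·10^5 + 7·10^4 + 7·10^3 + 7·10^2 + 7·10 + 6 = 100077777776 —(−1)→ 100077777775
100077777775 —HB10→ 10^(10 + 1) + 7·10^7 + 7·10^6 + 7·10^5 + 7·10^4 + 7·10^3 + 7·10^2 + 7·10 + 5 —bump→ 11^(11 + 1) + 7·11^7 + 7·11^6 + 7·11^5 + 7·11^4 + 7·11^3 + 7·11^2 + 7·11 + 5 = 3138578427935 —(−1)→ 3138578427934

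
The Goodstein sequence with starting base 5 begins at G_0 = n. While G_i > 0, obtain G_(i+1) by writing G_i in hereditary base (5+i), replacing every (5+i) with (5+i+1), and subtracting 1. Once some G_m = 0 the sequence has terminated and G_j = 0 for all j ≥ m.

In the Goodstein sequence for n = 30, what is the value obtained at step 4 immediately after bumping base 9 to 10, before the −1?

[0] 30 ≡ 5^2 + 5 (base 5). Lift 6: 42. −1: 41.
[1] 41 ≡ 6^2 + 5 (base 6). Lift 7: 54. −1: 53.
[2] 53 ≡ 7^2 + 4 (base 7). Lift 8: 68. −1: 67.
[3] 67 ≡ 8^2 + 3 (base 8). Lift 9: 84. −1: 83.

102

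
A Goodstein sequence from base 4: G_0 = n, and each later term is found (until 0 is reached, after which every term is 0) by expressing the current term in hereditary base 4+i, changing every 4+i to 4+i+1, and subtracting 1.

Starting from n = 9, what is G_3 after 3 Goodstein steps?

11

[0] 9 ≡ 2·4 + 1 (base 4). Lift 5: 11. −1: 10.
[1] 10 ≡ 2·5 (base 5). Lift 6: 12. −1: 11.
[2] 11 ≡ 6 + 5 (base 6). Lift 7: 12. −1: 11.
[3] 11 ≡ 7 + 4 (base 7). Lift 8: 12. −1: 11.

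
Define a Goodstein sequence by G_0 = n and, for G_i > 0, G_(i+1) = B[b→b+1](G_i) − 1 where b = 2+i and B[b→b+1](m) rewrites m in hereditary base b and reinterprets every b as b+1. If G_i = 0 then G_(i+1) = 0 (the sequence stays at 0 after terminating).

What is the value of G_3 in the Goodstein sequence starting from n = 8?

i=0: 8 = 2^(2 + 1) (b=2); 2→3: 3^(3 + 1) = 81; 81−1 = 80
i=1: 80 = 2·3^3 + 2·3^2 + 2·3 + 2 (b=3); 3→4: 2·4^4 + 2·4^2 + 2·4 + 2 = 554; 554−1 = 553
i=2: 553 = 2·4^4 + 2·4^2 + 2·4 + 1 (b=4); 4→5: 2·5^5 + 2·5^2 + 2·5 + 1 = 6311; 6311−1 = 6310
i=3: 6310 = 2·5^5 + 2·5^2 + 2·5 (b=5); 5→6: 2·6^6 + 2·6^2 + 2·6 = 93396; 93396−1 = 93395

6310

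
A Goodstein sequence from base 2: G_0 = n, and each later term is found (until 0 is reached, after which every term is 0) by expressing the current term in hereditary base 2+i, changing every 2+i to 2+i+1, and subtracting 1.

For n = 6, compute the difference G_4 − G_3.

(0) 6|_2 = 2^2 + 2 ↦ 3^3 + 3|_3 = 30 ⇒ 29
(1) 29|_3 = 3^3 + 2 ↦ 4^4 + 2|_4 = 258 ⇒ 257
(2) 257|_4 = 4^4 + 1 ↦ 5^5 + 1|_5 = 3126 ⇒ 3125
(3) 3125|_5 = 5^5 ↦ 6^6|_6 = 46656 ⇒ 46655

43530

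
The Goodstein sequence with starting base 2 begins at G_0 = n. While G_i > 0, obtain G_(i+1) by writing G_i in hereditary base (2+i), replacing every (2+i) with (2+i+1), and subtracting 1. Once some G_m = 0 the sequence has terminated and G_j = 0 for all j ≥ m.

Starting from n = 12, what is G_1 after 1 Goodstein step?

base 2: 12 = 2^(2 + 1) + 2^2; at 3: 3^(3 + 1) + 3^3 = 108; next = 107
base 3: 107 = 3^(3 + 1) + 2·3^2 + 2·3 + 2; at 4: 4^(4 + 1) + 2·4^2 + 2·4 + 2 = 1066; next = 1065

107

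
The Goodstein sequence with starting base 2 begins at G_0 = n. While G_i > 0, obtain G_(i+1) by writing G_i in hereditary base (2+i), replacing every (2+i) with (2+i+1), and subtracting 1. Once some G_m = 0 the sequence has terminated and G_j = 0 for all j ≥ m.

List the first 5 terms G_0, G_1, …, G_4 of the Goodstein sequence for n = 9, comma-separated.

9, 81, 1023, 9842, 140743

i=0: 9 = 2^(2 + 1) + 1 (b=2); 2→3: 3^(3 + 1) + 1 = 82; 82−1 = 81
i=1: 81 = 3^(3 + 1) (b=3); 3→4: 4^(4 + 1) = 1024; 1024−1 = 1023
i=2: 1023 = 3·4^4 + 3·4^3 + 3·4^2 + 3·4 + 3 (b=4); 4→5: 3·5^5 + 3·5^3 + 3·5^2 + 3·5 + 3 = 9843; 9843−1 = 9842
i=3: 9842 = 3·5^5 + 3·5^3 + 3·5^2 + 3·5 + 2 (b=5); 5→6: 3·6^6 + 3·6^3 + 3·6^2 + 3·6 + 2 = 140744; 140744−1 = 140743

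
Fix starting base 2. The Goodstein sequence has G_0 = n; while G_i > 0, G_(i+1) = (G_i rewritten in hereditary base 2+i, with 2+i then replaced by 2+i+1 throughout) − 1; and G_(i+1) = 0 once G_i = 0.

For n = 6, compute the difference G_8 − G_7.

223404

G_0 = 6. HB_2(6) = 2^2 + 2. Bump = 30. G_1 = 29.
G_1 = 29. HB_3(29) = 3^3 + 2. Bump = 258. G_2 = 257.
G_2 = 257. HB_4(257) = 4^4 + 1. Bump = 3126. G_3 = 3125.
G_3 = 3125. HB_5(3125) = 5^5. Bump = 46656. G_4 = 46655.
G_4 = 46655. HB_6(46655) = 5·6^5 + 5·6^4 + 5·6^3 + 5·6^2 + 5·6 + 5. Bump = 98040. G_5 = 98039.
G_5 = 98039. HB_7(98039) = 5·7^5 + 5·7^4 + 5·7^3 + 5·7^2 + 5·7 + 4. Bump = 187244. G_6 = 187243.
G_6 = 187243. HB_8(187243) = 5·8^5 + 5·8^4 + 5·8^3 + 5·8^2 + 5·8 + 3. Bump = 332148. G_7 = 332147.
G_7 = 332147. HB_9(332147) = 5·9^5 + 5·9^4 + 5·9^3 + 5·9^2 + 5·9 + 2. Bump = 555552. G_8 = 555551.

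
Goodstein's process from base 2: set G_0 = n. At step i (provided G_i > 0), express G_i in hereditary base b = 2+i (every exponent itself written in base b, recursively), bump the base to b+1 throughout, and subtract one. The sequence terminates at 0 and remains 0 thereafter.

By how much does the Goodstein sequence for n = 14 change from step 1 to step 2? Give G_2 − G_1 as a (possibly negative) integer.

1171

i=0: 14 = 2^(2 + 1) + 2^2 + 2 (b=2); 2→3: 3^(3 + 1) + 3^3 + 3 = 111; 111−1 = 110
i=1: 110 = 3^(3 + 1) + 3^3 + 2 (b=3); 3→4: 4^(4 + 1) + 4^4 + 2 = 1282; 1282−1 = 1281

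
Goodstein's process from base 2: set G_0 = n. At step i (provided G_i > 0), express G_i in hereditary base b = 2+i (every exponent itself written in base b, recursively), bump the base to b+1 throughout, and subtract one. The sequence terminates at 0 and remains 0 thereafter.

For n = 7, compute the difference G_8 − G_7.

40111896

i=0: 7 = 2^2 + 2 + 1 (b=2); 2→3: 3^3 + 3 + 1 = 31; 31−1 = 30
i=1: 30 = 3^3 + 3 (b=3); 3→4: 4^4 + 4 = 260; 260−1 = 259
i=2: 259 = 4^4 + 3 (b=4); 4→5: 5^5 + 3 = 3128; 3128−1 = 3127
i=3: 3127 = 5^5 + 2 (b=5); 5→6: 6^6 + 2 = 46658; 46658−1 = 46657
i=4: 46657 = 6^6 + 1 (b=6); 6→7: 7^7 + 1 = 823544; 823544−1 = 823543
i=5: 823543 = 7^7 (b=7); 7→8: 8^8 = 16777216; 16777216−1 = 16777215
i=6: 16777215 = 7·8^7 + 7·8^6 + 7·8^5 + 7·8^4 + 7·8^3 + 7·8^2 + 7·8 + 7 (b=8); 8→9: 7·9^7 + 7·9^6 + 7·9^5 + 7·9^4 + 7·9^3 + 7·9^2 + 7·9 + 7 = 37665880; 37665880−1 = 37665879
i=7: 37665879 = 7·9^7 + 7·9^6 + 7·9^5 + 7·9^4 + 7·9^3 + 7·9^2 + 7·9 + 6 (b=9); 9→10: 7·10^7 + 7·10^6 + 7·10^5 + 7·10^4 + 7·10^3 + 7·10^2 + 7·10 + 6 = 77777776; 77777776−1 = 77777775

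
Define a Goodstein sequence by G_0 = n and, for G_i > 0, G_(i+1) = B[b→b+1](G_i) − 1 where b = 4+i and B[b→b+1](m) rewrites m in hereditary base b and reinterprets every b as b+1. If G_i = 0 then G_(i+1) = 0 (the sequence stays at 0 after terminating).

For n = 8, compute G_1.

9

step 0: 8 = 2·4; sub 5 for 4: 2·5; = 10; G_1 = 10−1 = 9
step 1: 9 = 5 + 4; sub 6 for 5: 6 + 4; = 10; G_2 = 10−1 = 9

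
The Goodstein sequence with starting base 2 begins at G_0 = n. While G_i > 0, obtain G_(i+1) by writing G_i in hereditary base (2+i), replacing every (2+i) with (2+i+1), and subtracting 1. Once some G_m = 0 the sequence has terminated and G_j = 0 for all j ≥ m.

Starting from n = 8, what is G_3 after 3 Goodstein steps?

G_0 = 8. HB_2(8) = 2^(2 + 1). Bump = 81. G_1 = 80.
G_1 = 80. HB_3(80) = 2·3^3 + 2·3^2 + 2·3 + 2. Bump = 554. G_2 = 553.
G_2 = 553. HB_4(553) = 2·4^4 + 2·4^2 + 2·4 + 1. Bump = 6311. G_3 = 6310.

6310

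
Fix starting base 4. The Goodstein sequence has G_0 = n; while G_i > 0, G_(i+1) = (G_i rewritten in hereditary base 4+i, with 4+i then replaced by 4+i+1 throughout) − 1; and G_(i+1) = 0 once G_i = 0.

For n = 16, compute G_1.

24

16 —HB4→ 4^2 —bump→ 5^2 = 25 —(−1)→ 24
24 —HB5→ 4·5 + 4 —bump→ 4·6 + 4 = 28 —(−1)→ 27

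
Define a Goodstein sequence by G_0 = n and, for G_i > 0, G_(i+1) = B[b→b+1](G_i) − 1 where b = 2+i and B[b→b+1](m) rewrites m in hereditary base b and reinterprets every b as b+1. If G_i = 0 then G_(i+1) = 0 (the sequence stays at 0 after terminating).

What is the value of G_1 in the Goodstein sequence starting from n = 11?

84

G_0=11  [base 2] 2^(2 + 1) + 2 + 1  →[2↦3]→  3^(3 + 1) + 3 + 1 = 85  −1 ⇒ G_1=84
G_1=84  [base 3] 3^(3 + 1) + 3  →[3↦4]→  4^(4 + 1) + 4 = 1028  −1 ⇒ G_2=1027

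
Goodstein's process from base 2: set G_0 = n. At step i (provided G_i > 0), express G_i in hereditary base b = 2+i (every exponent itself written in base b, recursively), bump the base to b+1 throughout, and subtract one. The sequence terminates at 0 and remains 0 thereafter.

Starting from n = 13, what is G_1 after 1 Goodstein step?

108

G_0=13  [base 2] 2^(2 + 1) + 2^2 + 1  →[2↦3]→  3^(3 + 1) + 3^3 + 1 = 109  −1 ⇒ G_1=108
G_1=108  [base 3] 3^(3 + 1) + 3^3  →[3↦4]→  4^(4 + 1) + 4^4 = 1280  −1 ⇒ G_2=1279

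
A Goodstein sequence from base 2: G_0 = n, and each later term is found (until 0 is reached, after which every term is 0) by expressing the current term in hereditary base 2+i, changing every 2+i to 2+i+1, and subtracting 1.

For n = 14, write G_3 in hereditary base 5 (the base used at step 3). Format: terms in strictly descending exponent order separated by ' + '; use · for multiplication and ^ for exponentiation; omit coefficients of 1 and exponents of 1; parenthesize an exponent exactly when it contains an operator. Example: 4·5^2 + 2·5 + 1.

5^(5 + 1) + 5^5

G_0 = 14. HB_2(14) = 2^(2 + 1) + 2^2 + 2. Bump = 111. G_1 = 110.
G_1 = 110. HB_3(110) = 3^(3 + 1) + 3^3 + 2. Bump = 1282. G_2 = 1281.
G_2 = 1281. HB_4(1281) = 4^(4 + 1) + 4^4 + 1. Bump = 18751. G_3 = 18750.
G_3 = 18750. HB_5(18750) = 5^(5 + 1) + 5^5. Bump = 326592. G_4 = 326591.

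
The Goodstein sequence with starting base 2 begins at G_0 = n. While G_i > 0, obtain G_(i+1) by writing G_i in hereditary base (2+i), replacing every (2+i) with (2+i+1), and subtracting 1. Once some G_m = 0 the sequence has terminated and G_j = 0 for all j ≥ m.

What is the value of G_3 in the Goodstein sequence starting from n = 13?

16092

i=0: 13 = 2^(2 + 1) + 2^2 + 1 (b=2); 2→3: 3^(3 + 1) + 3^3 + 1 = 109; 109−1 = 108
i=1: 108 = 3^(3 + 1) + 3^3 (b=3); 3→4: 4^(4 + 1) + 4^4 = 1280; 1280−1 = 1279
i=2: 1279 = 4^(4 + 1) + 3·4^3 + 3·4^2 + 3·4 + 3 (b=4); 4→5: 5^(5 + 1) + 3·5^3 + 3·5^2 + 3·5 + 3 = 16093; 16093−1 = 16092
i=3: 16092 = 5^(5 + 1) + 3·5^3 + 3·5^2 + 3·5 + 2 (b=5); 5→6: 6^(6 + 1) + 3·6^3 + 3·6^2 + 3·6 + 2 = 280712; 280712−1 = 280711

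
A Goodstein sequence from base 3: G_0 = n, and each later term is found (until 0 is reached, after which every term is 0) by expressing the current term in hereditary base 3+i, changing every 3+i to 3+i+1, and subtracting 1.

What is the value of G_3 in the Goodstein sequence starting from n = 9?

base 3: 9 = 3^2; at 4: 4^2 = 16; next = 15
base 4: 15 = 3·4 + 3; at 5: 3·5 + 3 = 18; next = 17
base 5: 17 = 3·5 + 2; at 6: 3·6 + 2 = 20; next = 19

19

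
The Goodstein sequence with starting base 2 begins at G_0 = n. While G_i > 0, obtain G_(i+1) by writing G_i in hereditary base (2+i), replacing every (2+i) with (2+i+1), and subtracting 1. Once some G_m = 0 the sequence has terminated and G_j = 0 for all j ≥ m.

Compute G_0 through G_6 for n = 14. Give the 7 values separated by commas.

14, 110, 1281, 18750, 326591, 5862840, 134404971

i=0: 14 = 2^(2 + 1) + 2^2 + 2 (b=2); 2→3: 3^(3 + 1) + 3^3 + 3 = 111; 111−1 = 110
i=1: 110 = 3^(3 + 1) + 3^3 + 2 (b=3); 3→4: 4^(4 + 1) + 4^4 + 2 = 1282; 1282−1 = 1281
i=2: 1281 = 4^(4 + 1) + 4^4 + 1 (b=4); 4→5: 5^(5 + 1) + 5^5 + 1 = 18751; 18751−1 = 18750
i=3: 18750 = 5^(5 + 1) + 5^5 (b=5); 5→6: 6^(6 + 1) + 6^6 = 326592; 326592−1 = 326591
i=4: 326591 = 6^(6 + 1) + 5·6^5 + 5·6^4 + 5·6^3 + 5·6^2 + 5·6 + 5 (b=6); 6→7: 7^(7 + 1) + 5·7^5 + 5·7^4 + 5·7^3 + 5·7^2 + 5·7 + 5 = 5862841; 5862841−1 = 5862840
i=5: 5862840 = 7^(7 + 1) + 5·7^5 + 5·7^4 + 5·7^3 + 5·7^2 + 5·7 + 4 (b=7); 7→8: 8^(8 + 1) + 5·8^5 + 5·8^4 + 5·8^3 + 5·8^2 + 5·8 + 4 = 134404972; 134404972−1 = 134404971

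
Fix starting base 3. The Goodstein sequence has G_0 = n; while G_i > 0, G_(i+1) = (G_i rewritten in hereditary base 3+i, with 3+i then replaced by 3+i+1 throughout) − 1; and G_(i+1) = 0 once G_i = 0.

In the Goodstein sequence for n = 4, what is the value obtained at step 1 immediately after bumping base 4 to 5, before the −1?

i=0: 4 = 3 + 1 (b=3); 3→4: 4 + 1 = 5; 5−1 = 4
i=1: 4 = 4 (b=4); 4→5: 5 = 5; 5−1 = 4

5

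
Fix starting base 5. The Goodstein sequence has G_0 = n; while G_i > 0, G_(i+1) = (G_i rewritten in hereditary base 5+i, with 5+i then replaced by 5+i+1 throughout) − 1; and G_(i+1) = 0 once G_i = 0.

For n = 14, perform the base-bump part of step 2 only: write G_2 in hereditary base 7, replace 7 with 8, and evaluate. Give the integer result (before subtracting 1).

i=0: 14 = 2·5 + 4 (b=5); 5→6: 2·6 + 4 = 16; 16−1 = 15
i=1: 15 = 2·6 + 3 (b=6); 6→7: 2·7 + 3 = 17; 17−1 = 16
i=2: 16 = 2·7 + 2 (b=7); 7→8: 2·8 + 2 = 18; 18−1 = 17

18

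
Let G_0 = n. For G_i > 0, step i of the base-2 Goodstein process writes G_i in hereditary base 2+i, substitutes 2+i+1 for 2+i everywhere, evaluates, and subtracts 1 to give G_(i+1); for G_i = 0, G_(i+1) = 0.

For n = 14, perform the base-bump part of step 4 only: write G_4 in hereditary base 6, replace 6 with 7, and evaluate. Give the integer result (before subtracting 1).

[0] 14 ≡ 2^(2 + 1) + 2^2 + 2 (base 2). Lift 3: 111. −1: 110.
[1] 110 ≡ 3^(3 + 1) + 3^3 + 2 (base 3). Lift 4: 1282. −1: 1281.
[2] 1281 ≡ 4^(4 + 1) + 4^4 + 1 (base 4). Lift 5: 18751. −1: 18750.
[3] 18750 ≡ 5^(5 + 1) + 5^5 (base 5). Lift 6: 326592. −1: 326591.

5862841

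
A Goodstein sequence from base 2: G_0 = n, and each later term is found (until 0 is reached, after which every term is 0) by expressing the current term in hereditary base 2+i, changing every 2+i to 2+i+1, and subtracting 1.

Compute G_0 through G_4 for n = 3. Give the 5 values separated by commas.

i=0: 3 = 2 + 1 (b=2); 2→3: 3 + 1 = 4; 4−1 = 3
i=1: 3 = 3 (b=3); 3→4: 4 = 4; 4−1 = 3
i=2: 3 = 3 (b=4); 4→5: 3 = 3; 3−1 = 2
i=3: 2 = 2 (b=5); 5→6: 2 = 2; 2−1 = 1

3, 3, 3, 2, 1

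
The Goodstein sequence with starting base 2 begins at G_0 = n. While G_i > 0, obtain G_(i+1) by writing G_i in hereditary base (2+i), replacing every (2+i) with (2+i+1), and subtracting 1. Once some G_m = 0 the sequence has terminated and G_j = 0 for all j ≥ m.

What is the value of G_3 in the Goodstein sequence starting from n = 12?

step 0: 12 = 2^(2 + 1) + 2^2; sub 3 for 2: 3^(3 + 1) + 3^3; = 108; G_1 = 108−1 = 107
step 1: 107 = 3^(3 + 1) + 2·3^2 + 2·3 + 2; sub 4 for 3: 4^(4 + 1) + 2·4^2 + 2·4 + 2; = 1066; G_2 = 1066−1 = 1065
step 2: 1065 = 4^(4 + 1) + 2·4^2 + 2·4 + 1; sub 5 for 4: 5^(5 + 1) + 2·5^2 + 2·5 + 1; = 15686; G_3 = 15686−1 = 15685
step 3: 15685 = 5^(5 + 1) + 2·5^2 + 2·5; sub 6 for 5: 6^(6 + 1) + 2·6^2 + 2·6; = 280020; G_4 = 280020−1 = 280019

15685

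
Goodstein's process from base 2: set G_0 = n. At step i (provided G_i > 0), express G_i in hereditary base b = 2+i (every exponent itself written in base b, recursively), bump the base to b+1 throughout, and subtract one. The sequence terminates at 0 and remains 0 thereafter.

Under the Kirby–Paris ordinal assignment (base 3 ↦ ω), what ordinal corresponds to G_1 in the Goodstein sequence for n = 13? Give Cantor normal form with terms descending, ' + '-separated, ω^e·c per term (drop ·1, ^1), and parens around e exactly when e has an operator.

ω^(ω + 1) + ω^ω

base 2: 13 = 2^(2 + 1) + 2^2 + 1; at 3: 3^(3 + 1) + 3^3 + 1 = 109; next = 108
base 3: 108 = 3^(3 + 1) + 3^3; at 4: 4^(4 + 1) + 4^4 = 1280; next = 1279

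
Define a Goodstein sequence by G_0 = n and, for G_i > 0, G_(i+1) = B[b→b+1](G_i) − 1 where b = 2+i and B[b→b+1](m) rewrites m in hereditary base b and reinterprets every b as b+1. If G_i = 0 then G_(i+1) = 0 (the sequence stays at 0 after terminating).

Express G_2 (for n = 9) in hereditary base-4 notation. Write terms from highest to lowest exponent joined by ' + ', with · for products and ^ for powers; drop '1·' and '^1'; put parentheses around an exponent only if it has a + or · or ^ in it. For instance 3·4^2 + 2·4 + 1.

G_0=9  [base 2] 2^(2 + 1) + 1  →[2↦3]→  3^(3 + 1) + 1 = 82  −1 ⇒ G_1=81
G_1=81  [base 3] 3^(3 + 1)  →[3↦4]→  4^(4 + 1) = 1024  −1 ⇒ G_2=1023
G_2=1023  [base 4] 3·4^4 + 3·4^3 + 3·4^2 + 3·4 + 3  →[4↦5]→  3·5^5 + 3·5^3 + 3·5^2 + 3·5 + 3 = 9843  −1 ⇒ G_3=9842

3·4^4 + 3·4^3 + 3·4^2 + 3·4 + 3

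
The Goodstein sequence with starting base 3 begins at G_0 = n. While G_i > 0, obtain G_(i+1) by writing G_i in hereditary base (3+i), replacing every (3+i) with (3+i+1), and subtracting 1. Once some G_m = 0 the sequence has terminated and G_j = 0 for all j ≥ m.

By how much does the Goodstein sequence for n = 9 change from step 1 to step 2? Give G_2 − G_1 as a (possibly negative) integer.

i=0: 9 = 3^2 (b=3); 3→4: 4^2 = 16; 16−1 = 15
i=1: 15 = 3·4 + 3 (b=4); 4→5: 3·5 + 3 = 18; 18−1 = 17

2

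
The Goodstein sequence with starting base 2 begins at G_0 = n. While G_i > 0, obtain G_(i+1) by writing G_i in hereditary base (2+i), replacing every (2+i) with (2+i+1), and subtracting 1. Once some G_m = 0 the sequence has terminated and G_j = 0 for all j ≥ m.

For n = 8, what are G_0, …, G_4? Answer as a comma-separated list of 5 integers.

8, 80, 553, 6310, 93395

base 2: 8 = 2^(2 + 1); at 3: 3^(3 + 1) = 81; next = 80
base 3: 80 = 2·3^3 + 2·3^2 + 2·3 + 2; at 4: 2·4^4 + 2·4^2 + 2·4 + 2 = 554; next = 553
base 4: 553 = 2·4^4 + 2·4^2 + 2·4 + 1; at 5: 2·5^5 + 2·5^2 + 2·5 + 1 = 6311; next = 6310
base 5: 6310 = 2·5^5 + 2·5^2 + 2·5; at 6: 2·6^6 + 2·6^2 + 2·6 = 93396; next = 93395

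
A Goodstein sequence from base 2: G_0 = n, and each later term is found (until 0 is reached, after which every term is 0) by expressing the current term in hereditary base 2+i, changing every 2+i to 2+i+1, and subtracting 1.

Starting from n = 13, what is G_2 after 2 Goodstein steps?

1279

step 0: 13 = 2^(2 + 1) + 2^2 + 1; sub 3 for 2: 3^(3 + 1) + 3^3 + 1; = 109; G_1 = 109−1 = 108
step 1: 108 = 3^(3 + 1) + 3^3; sub 4 for 3: 4^(4 + 1) + 4^4; = 1280; G_2 = 1280−1 = 1279
step 2: 1279 = 4^(4 + 1) + 3·4^3 + 3·4^2 + 3·4 + 3; sub 5 for 4: 5^(5 + 1) + 3·5^3 + 3·5^2 + 3·5 + 3; = 16093; G_3 = 16093−1 = 16092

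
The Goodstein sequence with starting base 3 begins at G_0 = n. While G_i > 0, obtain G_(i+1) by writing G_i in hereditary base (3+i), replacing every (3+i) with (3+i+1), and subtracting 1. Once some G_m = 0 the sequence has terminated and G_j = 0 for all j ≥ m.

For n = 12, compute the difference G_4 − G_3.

i=0: 12 = 3^2 + 3 (b=3); 3→4: 4^2 + 4 = 20; 20−1 = 19
i=1: 19 = 4^2 + 3 (b=4); 4→5: 5^2 + 3 = 28; 28−1 = 27
i=2: 27 = 5^2 + 2 (b=5); 5→6: 6^2 + 2 = 38; 38−1 = 37
i=3: 37 = 6^2 + 1 (b=6); 6→7: 7^2 + 1 = 50; 50−1 = 49

12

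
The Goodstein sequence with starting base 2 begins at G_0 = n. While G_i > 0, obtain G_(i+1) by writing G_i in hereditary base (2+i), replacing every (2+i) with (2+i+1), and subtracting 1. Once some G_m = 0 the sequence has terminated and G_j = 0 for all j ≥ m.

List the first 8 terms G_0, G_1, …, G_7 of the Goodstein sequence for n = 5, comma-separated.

5, 27, 255, 467, 775, 1197, 1751, 2454

(0) 5|_2 = 2^2 + 1 ↦ 3^3 + 1|_3 = 28 ⇒ 27
(1) 27|_3 = 3^3 ↦ 4^4|_4 = 256 ⇒ 255
(2) 255|_4 = 3·4^3 + 3·4^2 + 3·4 + 3 ↦ 3·5^3 + 3·5^2 + 3·5 + 3|_5 = 468 ⇒ 467
(3) 467|_5 = 3·5^3 + 3·5^2 + 3·5 + 2 ↦ 3·6^3 + 3·6^2 + 3·6 + 2|_6 = 776 ⇒ 775
(4) 775|_6 = 3·6^3 + 3·6^2 + 3·6 + 1 ↦ 3·7^3 + 3·7^2 + 3·7 + 1|_7 = 1198 ⇒ 1197
(5) 1197|_7 = 3·7^3 + 3·7^2 + 3·7 ↦ 3·8^3 + 3·8^2 + 3·8|_8 = 1752 ⇒ 1751
(6) 1751|_8 = 3·8^3 + 3·8^2 + 2·8 + 7 ↦ 3·9^3 + 3·9^2 + 2·9 + 7|_9 = 2455 ⇒ 2454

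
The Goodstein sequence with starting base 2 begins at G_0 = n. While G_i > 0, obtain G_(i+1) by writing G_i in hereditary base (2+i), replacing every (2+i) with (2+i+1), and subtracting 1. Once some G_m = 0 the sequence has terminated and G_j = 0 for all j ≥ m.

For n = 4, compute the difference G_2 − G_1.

step 0: 4 = 2^2; sub 3 for 2: 3^3; = 27; G_1 = 27−1 = 26
step 1: 26 = 2·3^2 + 2·3 + 2; sub 4 for 3: 2·4^2 + 2·4 + 2; = 42; G_2 = 42−1 = 41

15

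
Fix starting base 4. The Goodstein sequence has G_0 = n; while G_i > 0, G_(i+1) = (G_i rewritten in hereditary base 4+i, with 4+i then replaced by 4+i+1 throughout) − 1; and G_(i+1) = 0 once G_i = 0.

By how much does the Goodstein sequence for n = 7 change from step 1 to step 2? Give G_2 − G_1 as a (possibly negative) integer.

step 0: 7 = 4 + 3; sub 5 for 4: 5 + 3; = 8; G_1 = 8−1 = 7
step 1: 7 = 5 + 2; sub 6 for 5: 6 + 2; = 8; G_2 = 8−1 = 7

0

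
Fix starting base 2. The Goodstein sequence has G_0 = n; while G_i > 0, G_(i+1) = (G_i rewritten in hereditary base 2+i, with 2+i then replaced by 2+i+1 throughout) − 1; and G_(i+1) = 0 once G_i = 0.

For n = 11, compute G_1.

84

G_0 = 11. HB_2(11) = 2^(2 + 1) + 2 + 1. Bump = 85. G_1 = 84.
G_1 = 84. HB_3(84) = 3^(3 + 1) + 3. Bump = 1028. G_2 = 1027.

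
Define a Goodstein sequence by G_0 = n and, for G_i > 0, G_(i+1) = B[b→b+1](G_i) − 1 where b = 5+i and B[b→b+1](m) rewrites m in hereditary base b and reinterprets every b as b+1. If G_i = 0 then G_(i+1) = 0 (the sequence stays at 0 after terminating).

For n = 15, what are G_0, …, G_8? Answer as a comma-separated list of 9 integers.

15, 17, 18, 19, 20, 21, 22, 23, 23

base 5: 15 = 3·5; at 6: 3·6 = 18; next = 17
base 6: 17 = 2·6 + 5; at 7: 2·7 + 5 = 19; next = 18
base 7: 18 = 2·7 + 4; at 8: 2·8 + 4 = 20; next = 19
base 8: 19 = 2·8 + 3; at 9: 2·9 + 3 = 21; next = 20
base 9: 20 = 2·9 + 2; at 10: 2·10 + 2 = 22; next = 21
base 10: 21 = 2·10 + 1; at 11: 2·11 + 1 = 23; next = 22
base 11: 22 = 2·11; at 12: 2·12 = 24; next = 23
base 12: 23 = 12 + 11; at 13: 13 + 11 = 24; next = 23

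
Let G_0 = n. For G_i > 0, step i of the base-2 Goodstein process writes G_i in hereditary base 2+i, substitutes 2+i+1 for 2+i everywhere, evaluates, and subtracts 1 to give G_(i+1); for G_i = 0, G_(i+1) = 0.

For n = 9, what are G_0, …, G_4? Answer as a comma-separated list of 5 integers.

9, 81, 1023, 9842, 140743

(0) 9|_2 = 2^(2 + 1) + 1 ↦ 3^(3 + 1) + 1|_3 = 82 ⇒ 81
(1) 81|_3 = 3^(3 + 1) ↦ 4^(4 + 1)|_4 = 1024 ⇒ 1023
(2) 1023|_4 = 3·4^4 + 3·4^3 + 3·4^2 + 3·4 + 3 ↦ 3·5^5 + 3·5^3 + 3·5^2 + 3·5 + 3|_5 = 9843 ⇒ 9842
(3) 9842|_5 = 3·5^5 + 3·5^3 + 3·5^2 + 3·5 + 2 ↦ 3·6^6 + 3·6^3 + 3·6^2 + 3·6 + 2|_6 = 140744 ⇒ 140743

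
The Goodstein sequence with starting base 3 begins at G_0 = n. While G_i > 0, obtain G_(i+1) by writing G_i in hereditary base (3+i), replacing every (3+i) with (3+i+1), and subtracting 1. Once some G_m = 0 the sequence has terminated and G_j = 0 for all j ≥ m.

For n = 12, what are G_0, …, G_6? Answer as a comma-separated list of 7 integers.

12, 19, 27, 37, 49, 63, 69

12 —HB3→ 3^2 + 3 —bump→ 4^2 + 4 = 20 —(−1)→ 19
19 —HB4→ 4^2 + 3 —bump→ 5^2 + 3 = 28 —(−1)→ 27
27 —HB5→ 5^2 + 2 —bump→ 6^2 + 2 = 38 —(−1)→ 37
37 —HB6→ 6^2 + 1 —bump→ 7^2 + 1 = 50 —(−1)→ 49
49 —HB7→ 7^2 —bump→ 8^2 = 64 —(−1)→ 63
63 —HB8→ 7·8 + 7 —bump→ 7·9 + 7 = 70 —(−1)→ 69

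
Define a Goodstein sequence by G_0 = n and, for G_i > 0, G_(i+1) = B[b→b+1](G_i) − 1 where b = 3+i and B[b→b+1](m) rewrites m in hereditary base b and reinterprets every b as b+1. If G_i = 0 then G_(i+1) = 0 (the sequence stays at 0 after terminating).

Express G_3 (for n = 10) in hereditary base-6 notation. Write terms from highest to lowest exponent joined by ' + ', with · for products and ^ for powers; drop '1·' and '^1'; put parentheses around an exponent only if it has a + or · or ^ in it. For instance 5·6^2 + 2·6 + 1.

base 3: 10 = 3^2 + 1; at 4: 4^2 + 1 = 17; next = 16
base 4: 16 = 4^2; at 5: 5^2 = 25; next = 24
base 5: 24 = 4·5 + 4; at 6: 4·6 + 4 = 28; next = 27

4·6 + 3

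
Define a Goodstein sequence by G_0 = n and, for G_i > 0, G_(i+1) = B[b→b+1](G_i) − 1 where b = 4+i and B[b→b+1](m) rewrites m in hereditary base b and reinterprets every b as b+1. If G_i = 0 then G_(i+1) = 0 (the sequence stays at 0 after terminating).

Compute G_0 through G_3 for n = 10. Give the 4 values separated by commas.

G_0 = 10. HB_4(10) = 2·4 + 2. Bump = 12. G_1 = 11.
G_1 = 11. HB_5(11) = 2·5 + 1. Bump = 13. G_2 = 12.
G_2 = 12. HB_6(12) = 2·6. Bump = 14. G_3 = 13.

10, 11, 12, 13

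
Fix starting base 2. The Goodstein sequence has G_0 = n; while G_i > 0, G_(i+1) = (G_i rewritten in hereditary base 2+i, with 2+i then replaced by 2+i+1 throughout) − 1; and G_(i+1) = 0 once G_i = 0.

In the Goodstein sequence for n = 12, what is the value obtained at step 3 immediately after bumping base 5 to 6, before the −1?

G_0 = 12. HB_2(12) = 2^(2 + 1) + 2^2. Bump = 108. G_1 = 107.
G_1 = 107. HB_3(107) = 3^(3 + 1) + 2·3^2 + 2·3 + 2. Bump = 1066. G_2 = 1065.
G_2 = 1065. HB_4(1065) = 4^(4 + 1) + 2·4^2 + 2·4 + 1. Bump = 15686. G_3 = 15685.

280020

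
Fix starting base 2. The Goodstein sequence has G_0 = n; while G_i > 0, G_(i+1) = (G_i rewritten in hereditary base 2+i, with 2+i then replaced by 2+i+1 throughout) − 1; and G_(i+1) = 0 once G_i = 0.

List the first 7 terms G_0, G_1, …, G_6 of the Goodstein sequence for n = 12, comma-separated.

12, 107, 1065, 15685, 280019, 5764910, 134217867

(0) 12|_2 = 2^(2 + 1) + 2^2 ↦ 3^(3 + 1) + 3^3|_3 = 108 ⇒ 107
(1) 107|_3 = 3^(3 + 1) + 2·3^2 + 2·3 + 2 ↦ 4^(4 + 1) + 2·4^2 + 2·4 + 2|_4 = 1066 ⇒ 1065
(2) 1065|_4 = 4^(4 + 1) + 2·4^2 + 2·4 + 1 ↦ 5^(5 + 1) + 2·5^2 + 2·5 + 1|_5 = 15686 ⇒ 15685
(3) 15685|_5 = 5^(5 + 1) + 2·5^2 + 2·5 ↦ 6^(6 + 1) + 2·6^2 + 2·6|_6 = 280020 ⇒ 280019
(4) 280019|_6 = 6^(6 + 1) + 2·6^2 + 6 + 5 ↦ 7^(7 + 1) + 2·7^2 + 7 + 5|_7 = 5764911 ⇒ 5764910
(5) 5764910|_7 = 7^(7 + 1) + 2·7^2 + 7 + 4 ↦ 8^(8 + 1) + 2·8^2 + 8 + 4|_8 = 134217868 ⇒ 134217867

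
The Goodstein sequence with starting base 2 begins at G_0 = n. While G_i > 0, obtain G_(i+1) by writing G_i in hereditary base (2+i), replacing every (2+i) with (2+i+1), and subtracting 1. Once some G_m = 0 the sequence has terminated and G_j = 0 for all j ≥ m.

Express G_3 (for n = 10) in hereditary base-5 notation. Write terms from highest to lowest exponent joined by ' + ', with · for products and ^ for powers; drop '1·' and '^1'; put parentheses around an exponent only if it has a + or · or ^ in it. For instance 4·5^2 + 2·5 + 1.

5^(5 + 1)

10 —HB2→ 2^(2 + 1) + 2 —bump→ 3^(3 + 1) + 3 = 84 —(−1)→ 83
83 —HB3→ 3^(3 + 1) + 2 —bump→ 4^(4 + 1) + 2 = 1026 —(−1)→ 1025
1025 —HB4→ 4^(4 + 1) + 1 —bump→ 5^(5 + 1) + 1 = 15626 —(−1)→ 15625
15625 —HB5→ 5^(5 + 1) —bump→ 6^(6 + 1) = 279936 —(−1)→ 279935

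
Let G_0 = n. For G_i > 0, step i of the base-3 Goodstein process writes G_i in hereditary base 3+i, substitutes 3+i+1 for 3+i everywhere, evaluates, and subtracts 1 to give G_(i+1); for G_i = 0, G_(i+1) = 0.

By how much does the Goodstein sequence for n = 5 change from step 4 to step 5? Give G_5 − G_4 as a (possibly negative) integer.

G_0 = 5. HB_3(5) = 3 + 2. Bump = 6. G_1 = 5.
G_1 = 5. HB_4(5) = 4 + 1. Bump = 6. G_2 = 5.
G_2 = 5. HB_5(5) = 5. Bump = 6. G_3 = 5.
G_3 = 5. HB_6(5) = 5. Bump = 5. G_4 = 4.
G_4 = 4. HB_7(4) = 4. Bump = 4. G_5 = 3.

-1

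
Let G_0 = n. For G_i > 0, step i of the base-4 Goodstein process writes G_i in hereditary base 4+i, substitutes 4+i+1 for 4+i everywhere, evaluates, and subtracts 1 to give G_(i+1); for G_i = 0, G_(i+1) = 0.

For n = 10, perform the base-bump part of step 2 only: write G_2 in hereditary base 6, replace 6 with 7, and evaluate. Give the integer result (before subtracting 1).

(0) 10|_4 = 2·4 + 2 ↦ 2·5 + 2|_5 = 12 ⇒ 11
(1) 11|_5 = 2·5 + 1 ↦ 2·6 + 1|_6 = 13 ⇒ 12
(2) 12|_6 = 2·6 ↦ 2·7|_7 = 14 ⇒ 13

14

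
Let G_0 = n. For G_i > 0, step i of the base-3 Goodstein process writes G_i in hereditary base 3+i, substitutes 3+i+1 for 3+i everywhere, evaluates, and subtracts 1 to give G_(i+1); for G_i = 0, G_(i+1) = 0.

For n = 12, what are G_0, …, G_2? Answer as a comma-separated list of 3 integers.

12, 19, 27

base 3: 12 = 3^2 + 3; at 4: 4^2 + 4 = 20; next = 19
base 4: 19 = 4^2 + 3; at 5: 5^2 + 3 = 28; next = 27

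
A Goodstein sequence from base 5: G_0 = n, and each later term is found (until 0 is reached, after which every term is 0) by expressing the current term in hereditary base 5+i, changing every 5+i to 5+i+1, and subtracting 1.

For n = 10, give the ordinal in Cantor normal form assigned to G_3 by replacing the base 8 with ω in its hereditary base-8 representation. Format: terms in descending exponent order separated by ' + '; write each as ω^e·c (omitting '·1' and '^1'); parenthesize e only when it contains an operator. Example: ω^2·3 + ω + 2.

ω + 3

G_0 = 10. HB_5(10) = 2·5. Bump = 12. G_1 = 11.
G_1 = 11. HB_6(11) = 6 + 5. Bump = 12. G_2 = 11.
G_2 = 11. HB_7(11) = 7 + 4. Bump = 12. G_3 = 11.
G_3 = 11. HB_8(11) = 8 + 3. Bump = 12. G_4 = 11.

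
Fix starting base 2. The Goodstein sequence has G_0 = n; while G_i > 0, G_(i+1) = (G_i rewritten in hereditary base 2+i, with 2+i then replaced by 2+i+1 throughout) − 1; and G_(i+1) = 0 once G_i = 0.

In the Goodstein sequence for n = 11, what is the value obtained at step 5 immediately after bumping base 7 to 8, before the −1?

134217728

(0) 11|_2 = 2^(2 + 1) + 2 + 1 ↦ 3^(3 + 1) + 3 + 1|_3 = 85 ⇒ 84
(1) 84|_3 = 3^(3 + 1) + 3 ↦ 4^(4 + 1) + 4|_4 = 1028 ⇒ 1027
(2) 1027|_4 = 4^(4 + 1) + 3 ↦ 5^(5 + 1) + 3|_5 = 15628 ⇒ 15627
(3) 15627|_5 = 5^(5 + 1) + 2 ↦ 6^(6 + 1) + 2|_6 = 279938 ⇒ 279937
(4) 279937|_6 = 6^(6 + 1) + 1 ↦ 7^(7 + 1) + 1|_7 = 5764802 ⇒ 5764801
(5) 5764801|_7 = 7^(7 + 1) ↦ 8^(8 + 1)|_8 = 134217728 ⇒ 134217727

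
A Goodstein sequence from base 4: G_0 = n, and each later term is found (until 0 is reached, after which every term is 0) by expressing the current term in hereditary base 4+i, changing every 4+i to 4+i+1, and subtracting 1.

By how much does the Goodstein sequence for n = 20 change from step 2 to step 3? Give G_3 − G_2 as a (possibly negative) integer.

12

[0] 20 ≡ 4^2 + 4 (base 4). Lift 5: 30. −1: 29.
[1] 29 ≡ 5^2 + 4 (base 5). Lift 6: 40. −1: 39.
[2] 39 ≡ 6^2 + 3 (base 6). Lift 7: 52. −1: 51.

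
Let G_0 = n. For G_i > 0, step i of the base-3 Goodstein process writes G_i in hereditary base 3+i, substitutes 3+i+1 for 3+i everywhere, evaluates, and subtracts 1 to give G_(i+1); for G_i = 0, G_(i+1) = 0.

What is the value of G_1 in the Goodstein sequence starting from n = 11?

[0] 11 ≡ 3^2 + 2 (base 3). Lift 4: 18. −1: 17.
[1] 17 ≡ 4^2 + 1 (base 4). Lift 5: 26. −1: 25.

17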